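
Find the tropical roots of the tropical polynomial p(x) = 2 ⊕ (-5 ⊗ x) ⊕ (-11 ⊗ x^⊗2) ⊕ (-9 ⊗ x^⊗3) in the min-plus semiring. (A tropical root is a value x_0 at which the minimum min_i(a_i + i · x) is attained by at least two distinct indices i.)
Roots: {-2, 6, 7}

Each tropical root is a break point of the lower envelope of the lines y = a_i + i · x (there are 4 lines, with slopes 0, 1, ..., 3). Only the lines that attain the minimum somewhere contribute to roots; other lines are dominated. Here the surviving (envelope) indices are i = 3, i = 2, i = 1, i = 0.
Intersections between consecutive envelope lines give the roots: for adjacent envelope indices i < j the intersection is x = (a_i − a_j) / (j − i). Reading off the sorted break points: {-2, 6, 7}.
Verification: at each break x_0, at least two indices attain the minimum of min_i(a_i + i · x_0).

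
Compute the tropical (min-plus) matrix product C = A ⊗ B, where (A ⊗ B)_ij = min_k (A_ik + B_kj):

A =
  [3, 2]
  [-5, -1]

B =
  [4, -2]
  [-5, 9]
A ⊗ B =
  [-3, 1]
  [-6, -7]

Apply the min-plus product entry-by-entry:
  C[0][0] = min over k of (A[0][0] + B[0][0] = 3 + 4 = 7, A[0][1] + B[1][0] = 2 + -5 = -3) = -3 (attained at k = 1)
  C[0][1] = min over k of (A[0][0] + B[0][1] = 3 + -2 = 1, A[0][1] + B[1][1] = 2 + 9 = 11) = 1 (attained at k = 0)
  C[1][0] = min over k of (A[1][0] + B[0][0] = -5 + 4 = -1, A[1][1] + B[1][0] = -1 + -5 = -6) = -6 (attained at k = 1)
  C[1][1] = min over k of (A[1][0] + B[0][1] = -5 + -2 = -7, A[1][1] + B[1][1] = -1 + 9 = 8) = -7 (attained at k = 0)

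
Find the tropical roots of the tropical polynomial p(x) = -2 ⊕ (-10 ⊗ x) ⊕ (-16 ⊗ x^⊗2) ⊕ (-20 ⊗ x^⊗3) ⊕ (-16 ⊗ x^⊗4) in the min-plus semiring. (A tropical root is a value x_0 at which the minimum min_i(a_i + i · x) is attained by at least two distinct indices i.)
Roots: {-4, 4, 6, 8}

Each tropical root is a break point of the lower envelope of the lines y = a_i + i · x (there are 5 lines, with slopes 0, 1, ..., 4). Only the lines that attain the minimum somewhere contribute to roots; other lines are dominated. Here the surviving (envelope) indices are i = 4, i = 3, i = 2, i = 1, i = 0.
Intersections between consecutive envelope lines give the roots: for adjacent envelope indices i < j the intersection is x = (a_i − a_j) / (j − i). Reading off the sorted break points: {-4, 4, 6, 8}.
Verification: at each break x_0, at least two indices attain the minimum of min_i(a_i + i · x_0).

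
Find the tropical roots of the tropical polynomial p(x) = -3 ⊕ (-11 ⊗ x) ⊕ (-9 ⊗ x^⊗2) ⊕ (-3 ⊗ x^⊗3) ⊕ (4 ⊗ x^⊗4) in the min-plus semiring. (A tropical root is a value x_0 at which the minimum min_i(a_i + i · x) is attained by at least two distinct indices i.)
Roots: {-7, -6, -2, 8}

Each tropical root is a break point of the lower envelope of the lines y = a_i + i · x (there are 5 lines, with slopes 0, 1, ..., 4). Only the lines that attain the minimum somewhere contribute to roots; other lines are dominated. Here the surviving (envelope) indices are i = 4, i = 3, i = 2, i = 1, i = 0.
Intersections between consecutive envelope lines give the roots: for adjacent envelope indices i < j the intersection is x = (a_i − a_j) / (j − i). Reading off the sorted break points: {-7, -6, -2, 8}.
Verification: at each break x_0, at least two indices attain the minimum of min_i(a_i + i · x_0).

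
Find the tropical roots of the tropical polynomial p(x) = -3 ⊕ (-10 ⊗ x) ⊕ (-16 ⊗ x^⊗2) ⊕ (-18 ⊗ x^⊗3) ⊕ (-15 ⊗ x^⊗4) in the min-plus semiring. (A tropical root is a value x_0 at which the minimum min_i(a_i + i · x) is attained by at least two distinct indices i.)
Roots: {-3, 2, 6, 7}

Each tropical root is a break point of the lower envelope of the lines y = a_i + i · x (there are 5 lines, with slopes 0, 1, ..., 4). Only the lines that attain the minimum somewhere contribute to roots; other lines are dominated. Here the surviving (envelope) indices are i = 4, i = 3, i = 2, i = 1, i = 0.
Intersections between consecutive envelope lines give the roots: for adjacent envelope indices i < j the intersection is x = (a_i − a_j) / (j − i). Reading off the sorted break points: {-3, 2, 6, 7}.
Verification: at each break x_0, at least two indices attain the minimum of min_i(a_i + i · x_0).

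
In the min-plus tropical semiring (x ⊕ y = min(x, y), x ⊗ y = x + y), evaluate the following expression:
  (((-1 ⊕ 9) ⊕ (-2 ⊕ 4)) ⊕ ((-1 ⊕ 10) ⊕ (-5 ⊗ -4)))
(((-1 ⊕ 9) ⊕ (-2 ⊕ 4)) ⊕ ((-1 ⊕ 10) ⊕ (-5 ⊗ -4))) = -9

Expand innermost to outermost. Recall ⊕ takes the minimum of its arguments and ⊗ takes their sum. Working out the expression (((-1 ⊕ 9) ⊕ (-2 ⊕ 4)) ⊕ ((-1 ⊕ 10) ⊕ (-5 ⊗ -4))) gives -9.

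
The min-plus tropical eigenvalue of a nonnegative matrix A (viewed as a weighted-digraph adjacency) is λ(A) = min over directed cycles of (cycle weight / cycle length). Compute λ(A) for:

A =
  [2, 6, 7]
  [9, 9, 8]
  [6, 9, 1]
λ(A) = 1

Enumerate directed cycles and compute their means (weight / length). Sample:
  cycle 0 → 0: weight = 2, length = 1, mean = 2/1 ≈ 2.000
  cycle 1 → 1: weight = 9, length = 1, mean = 9/1 ≈ 9.000
  cycle 2 → 2: weight = 1, length = 1, mean = 1/1 ≈ 1.000
  cycle 0 → 1 → 0: weight = 15, length = 2, mean = 15/2 ≈ 7.500
  cycle 0 → 2 → 0: weight = 13, length = 2, mean = 13/2 ≈ 6.500
  cycle 1 → 0 → 1: weight = 15, length = 2, mean = 15/2 ≈ 7.500
Minimum mean = 1.000, attained e.g. along the cycle 2 → 2 with weight 1 and length 1. So λ(A) = 1/1 = 1.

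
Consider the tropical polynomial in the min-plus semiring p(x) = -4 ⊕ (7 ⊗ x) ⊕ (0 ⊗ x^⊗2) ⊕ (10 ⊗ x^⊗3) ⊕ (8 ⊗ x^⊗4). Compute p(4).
p(4) = -4

A tropical monomial a ⊗ x^⊗i evaluates to a + i · x. Evaluating each term at x = 4:
  Term 0 contributes -4 + 0 · 4 = -4
  Term 1 contributes 7 + 1 · 4 = 11
  Term 2 contributes 0 + 2 · 4 = 8
  Term 3 contributes 10 + 3 · 4 = 22
  Term 4 contributes 8 + 4 · 4 = 24
p(4) = ⊕ of these = min[-4, 11, 8, 22, 24] = -4.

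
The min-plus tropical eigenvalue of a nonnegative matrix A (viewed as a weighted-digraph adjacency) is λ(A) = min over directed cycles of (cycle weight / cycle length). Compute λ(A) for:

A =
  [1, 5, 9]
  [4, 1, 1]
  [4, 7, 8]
λ(A) = 1

Enumerate directed cycles and compute their means (weight / length). Sample:
  cycle 0 → 0: weight = 1, length = 1, mean = 1/1 ≈ 1.000
  cycle 1 → 1: weight = 1, length = 1, mean = 1/1 ≈ 1.000
  cycle 2 → 2: weight = 8, length = 1, mean = 8/1 ≈ 8.000
  cycle 0 → 1 → 0: weight = 9, length = 2, mean = 9/2 ≈ 4.500
  cycle 0 → 2 → 0: weight = 13, length = 2, mean = 13/2 ≈ 6.500
  cycle 1 → 0 → 1: weight = 9, length = 2, mean = 9/2 ≈ 4.500
Minimum mean = 1.000, attained e.g. along the cycle 0 → 0 with weight 1 and length 1. So λ(A) = 1/1 = 1.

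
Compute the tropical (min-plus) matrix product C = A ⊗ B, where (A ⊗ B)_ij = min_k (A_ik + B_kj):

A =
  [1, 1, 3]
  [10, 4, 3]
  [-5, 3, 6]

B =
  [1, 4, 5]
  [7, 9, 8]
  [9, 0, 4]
A ⊗ B =
  [2, 3, 6]
  [11, 3, 7]
  [-4, -1, 0]

Apply the min-plus product entry-by-entry:
  C[0][0] = min over k of (A[0][0] + B[0][0] = 1 + 1 = 2, A[0][1] + B[1][0] = 1 + 7 = 8, A[0][2] + B[2][0] = 3 + 9 = 12) = 2 (attained at k = 0)
  C[0][1] = min over k of (A[0][0] + B[0][1] = 1 + 4 = 5, A[0][1] + B[1][1] = 1 + 9 = 10, A[0][2] + B[2][1] = 3 + 0 = 3) = 3 (attained at k = 2)
  C[0][2] = min over k of (A[0][0] + B[0][2] = 1 + 5 = 6, A[0][1] + B[1][2] = 1 + 8 = 9, A[0][2] + B[2][2] = 3 + 4 = 7) = 6 (attained at k = 0)
  C[1][0] = min over k of (A[1][0] + B[0][0] = 10 + 1 = 11, A[1][1] + B[1][0] = 4 + 7 = 11, A[1][2] + B[2][0] = 3 + 9 = 12) = 11 (attained at k = 0)
  C[1][1] = min over k of (A[1][0] + B[0][1] = 10 + 4 = 14, A[1][1] + B[1][1] = 4 + 9 = 13, A[1][2] + B[2][1] = 3 + 0 = 3) = 3 (attained at k = 2)
  C[1][2] = min over k of (A[1][0] + B[0][2] = 10 + 5 = 15, A[1][1] + B[1][2] = 4 + 8 = 12, A[1][2] + B[2][2] = 3 + 4 = 7) = 7 (attained at k = 2)
  C[2][0] = min over k of (A[2][0] + B[0][0] = -5 + 1 = -4, A[2][1] + B[1][0] = 3 + 7 = 10, A[2][2] + B[2][0] = 6 + 9 = 15) = -4 (attained at k = 0)
  C[2][1] = min over k of (A[2][0] + B[0][1] = -5 + 4 = -1, A[2][1] + B[1][1] = 3 + 9 = 12, A[2][2] + B[2][1] = 6 + 0 = 6) = -1 (attained at k = 0)
  C[2][2] = min over k of (A[2][0] + B[0][2] = -5 + 5 = 0, A[2][1] + B[1][2] = 3 + 8 = 11, A[2][2] + B[2][2] = 6 + 4 = 10) = 0 (attained at k = 0)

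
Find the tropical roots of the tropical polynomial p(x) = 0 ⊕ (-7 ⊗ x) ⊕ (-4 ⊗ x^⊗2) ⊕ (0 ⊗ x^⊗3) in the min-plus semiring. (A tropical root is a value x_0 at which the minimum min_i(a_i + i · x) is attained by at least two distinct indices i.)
Roots: {-4, -3, 7}

Each tropical root is a break point of the lower envelope of the lines y = a_i + i · x (there are 4 lines, with slopes 0, 1, ..., 3). Only the lines that attain the minimum somewhere contribute to roots; other lines are dominated. Here the surviving (envelope) indices are i = 3, i = 2, i = 1, i = 0.
Intersections between consecutive envelope lines give the roots: for adjacent envelope indices i < j the intersection is x = (a_i − a_j) / (j − i). Reading off the sorted break points: {-4, -3, 7}.
Verification: at each break x_0, at least two indices attain the minimum of min_i(a_i + i · x_0).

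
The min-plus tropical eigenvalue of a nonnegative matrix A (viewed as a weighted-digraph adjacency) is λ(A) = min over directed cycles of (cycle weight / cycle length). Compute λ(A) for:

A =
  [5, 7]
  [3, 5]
λ(A) = 5

Enumerate directed cycles and compute their means (weight / length). Sample:
  cycle 0 → 0: weight = 5, length = 1, mean = 5/1 ≈ 5.000
  cycle 1 → 1: weight = 5, length = 1, mean = 5/1 ≈ 5.000
  cycle 0 → 1 → 0: weight = 10, length = 2, mean = 10/2 ≈ 5.000
  cycle 1 → 0 → 1: weight = 10, length = 2, mean = 10/2 ≈ 5.000
Minimum mean = 5.000, attained e.g. along the cycle 0 → 0 with weight 5 and length 1. So λ(A) = 5/1 = 5.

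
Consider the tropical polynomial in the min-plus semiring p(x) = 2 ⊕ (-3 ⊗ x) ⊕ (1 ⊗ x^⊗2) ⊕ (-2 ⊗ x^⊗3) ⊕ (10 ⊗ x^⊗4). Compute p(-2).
p(-2) = -8

A tropical monomial a ⊗ x^⊗i evaluates to a + i · x. Evaluating each term at x = -2:
  Term 0 contributes 2 + 0 · -2 = 2
  Term 1 contributes -3 + 1 · -2 = -5
  Term 2 contributes 1 + 2 · -2 = -3
  Term 3 contributes -2 + 3 · -2 = -8
  Term 4 contributes 10 + 4 · -2 = 2
p(-2) = ⊕ of these = min[2, -5, -3, -8, 2] = -8.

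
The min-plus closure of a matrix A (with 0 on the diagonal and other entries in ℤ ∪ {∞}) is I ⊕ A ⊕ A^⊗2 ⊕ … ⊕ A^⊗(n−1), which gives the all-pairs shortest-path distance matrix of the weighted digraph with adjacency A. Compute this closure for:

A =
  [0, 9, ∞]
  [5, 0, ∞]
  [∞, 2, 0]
Closure =
  [0, 9, ∞]
  [5, 0, ∞]
  [7, 2, 0]

This is the Floyd-Warshall all-pairs shortest-path computation. For each intermediate vertex k = 0, 1, …, 2, update dist[i][j] ← min(dist[i][j], dist[i][k] + dist[k][j]). The final matrix gives, for each (i, j), the minimum total weight of any directed path from i to j (possibly empty when i = j).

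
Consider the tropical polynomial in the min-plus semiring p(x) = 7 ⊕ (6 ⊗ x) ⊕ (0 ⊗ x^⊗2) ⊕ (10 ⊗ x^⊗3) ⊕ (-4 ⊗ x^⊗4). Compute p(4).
p(4) = 7

A tropical monomial a ⊗ x^⊗i evaluates to a + i · x. Evaluating each term at x = 4:
  Term 0 contributes 7 + 0 · 4 = 7
  Term 1 contributes 6 + 1 · 4 = 10
  Term 2 contributes 0 + 2 · 4 = 8
  Term 3 contributes 10 + 3 · 4 = 22
  Term 4 contributes -4 + 4 · 4 = 12
p(4) = ⊕ of these = min[7, 10, 8, 22, 12] = 7.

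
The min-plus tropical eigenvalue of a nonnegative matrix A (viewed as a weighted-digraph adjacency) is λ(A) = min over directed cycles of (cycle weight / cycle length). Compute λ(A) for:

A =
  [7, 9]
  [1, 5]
λ(A) = 5

Enumerate directed cycles and compute their means (weight / length). Sample:
  cycle 0 → 0: weight = 7, length = 1, mean = 7/1 ≈ 7.000
  cycle 1 → 1: weight = 5, length = 1, mean = 5/1 ≈ 5.000
  cycle 0 → 1 → 0: weight = 10, length = 2, mean = 10/2 ≈ 5.000
  cycle 1 → 0 → 1: weight = 10, length = 2, mean = 10/2 ≈ 5.000
Minimum mean = 5.000, attained e.g. along the cycle 1 → 1 with weight 5 and length 1. So λ(A) = 5/1 = 5.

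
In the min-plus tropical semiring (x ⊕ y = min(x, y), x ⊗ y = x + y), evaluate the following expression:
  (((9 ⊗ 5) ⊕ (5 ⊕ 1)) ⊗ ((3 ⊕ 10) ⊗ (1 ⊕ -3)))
(((9 ⊗ 5) ⊕ (5 ⊕ 1)) ⊗ ((3 ⊕ 10) ⊗ (1 ⊕ -3))) = 1

Expand innermost to outermost. Recall ⊕ takes the minimum of its arguments and ⊗ takes their sum. Working out the expression (((9 ⊗ 5) ⊕ (5 ⊕ 1)) ⊗ ((3 ⊕ 10) ⊗ (1 ⊕ -3))) gives 1.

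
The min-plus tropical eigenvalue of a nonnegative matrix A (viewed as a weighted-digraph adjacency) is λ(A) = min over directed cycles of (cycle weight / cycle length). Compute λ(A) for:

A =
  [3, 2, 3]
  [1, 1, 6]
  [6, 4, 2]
λ(A) = 1

Enumerate directed cycles and compute their means (weight / length). Sample:
  cycle 0 → 0: weight = 3, length = 1, mean = 3/1 ≈ 3.000
  cycle 1 → 1: weight = 1, length = 1, mean = 1/1 ≈ 1.000
  cycle 2 → 2: weight = 2, length = 1, mean = 2/1 ≈ 2.000
  cycle 0 → 1 → 0: weight = 3, length = 2, mean = 3/2 ≈ 1.500
  cycle 0 → 2 → 0: weight = 9, length = 2, mean = 9/2 ≈ 4.500
  cycle 1 → 0 → 1: weight = 3, length = 2, mean = 3/2 ≈ 1.500
Minimum mean = 1.000, attained e.g. along the cycle 1 → 1 with weight 1 and length 1. So λ(A) = 1/1 = 1.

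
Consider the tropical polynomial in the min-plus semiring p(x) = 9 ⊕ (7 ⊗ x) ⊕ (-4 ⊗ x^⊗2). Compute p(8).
p(8) = 9

A tropical monomial a ⊗ x^⊗i evaluates to a + i · x. Evaluating each term at x = 8:
  Term 0 contributes 9 + 0 · 8 = 9
  Term 1 contributes 7 + 1 · 8 = 15
  Term 2 contributes -4 + 2 · 8 = 12
p(8) = ⊕ of these = min[9, 15, 12] = 9.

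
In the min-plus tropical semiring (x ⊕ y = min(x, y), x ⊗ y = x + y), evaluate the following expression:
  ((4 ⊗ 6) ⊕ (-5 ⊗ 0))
((4 ⊗ 6) ⊕ (-5 ⊗ 0)) = -5

Expand innermost to outermost. Recall ⊕ takes the minimum of its arguments and ⊗ takes their sum. Working out the expression ((4 ⊗ 6) ⊕ (-5 ⊗ 0)) gives -5.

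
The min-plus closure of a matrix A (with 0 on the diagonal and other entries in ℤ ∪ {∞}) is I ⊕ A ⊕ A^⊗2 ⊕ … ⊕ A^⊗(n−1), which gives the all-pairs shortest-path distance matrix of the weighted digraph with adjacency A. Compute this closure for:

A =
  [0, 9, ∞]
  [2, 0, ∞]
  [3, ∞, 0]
Closure =
  [0, 9, ∞]
  [2, 0, ∞]
  [3, 12, 0]

This is the Floyd-Warshall all-pairs shortest-path computation. For each intermediate vertex k = 0, 1, …, 2, update dist[i][j] ← min(dist[i][j], dist[i][k] + dist[k][j]). The final matrix gives, for each (i, j), the minimum total weight of any directed path from i to j (possibly empty when i = j).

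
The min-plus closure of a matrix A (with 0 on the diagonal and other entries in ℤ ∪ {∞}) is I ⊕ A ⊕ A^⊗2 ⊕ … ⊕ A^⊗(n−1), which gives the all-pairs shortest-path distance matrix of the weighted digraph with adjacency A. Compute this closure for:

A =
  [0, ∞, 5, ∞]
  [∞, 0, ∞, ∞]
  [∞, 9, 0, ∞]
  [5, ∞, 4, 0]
Closure =
  [0, 14, 5, ∞]
  [∞, 0, ∞, ∞]
  [∞, 9, 0, ∞]
  [5, 13, 4, 0]

This is the Floyd-Warshall all-pairs shortest-path computation. For each intermediate vertex k = 0, 1, …, 3, update dist[i][j] ← min(dist[i][j], dist[i][k] + dist[k][j]). The final matrix gives, for each (i, j), the minimum total weight of any directed path from i to j (possibly empty when i = j).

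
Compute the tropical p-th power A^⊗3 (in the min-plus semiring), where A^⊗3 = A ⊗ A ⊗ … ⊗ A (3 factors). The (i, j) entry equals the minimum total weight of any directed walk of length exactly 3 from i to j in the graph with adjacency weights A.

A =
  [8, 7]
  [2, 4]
A^⊗3 =
  [13, 15]
  [10, 12]

Each entry (A^⊗3)_ij equals the minimum over all length-3 walks i = v_0 → v_1 → … → v_3 = j of Σ_t A[v_t][v_{t+1}]. For example, for (i, j) = (0, 1) we minimise over 4 possible intermediate vertex sequences; the minimum is 15, attained along the walk 0 → 1 → 1 → 1.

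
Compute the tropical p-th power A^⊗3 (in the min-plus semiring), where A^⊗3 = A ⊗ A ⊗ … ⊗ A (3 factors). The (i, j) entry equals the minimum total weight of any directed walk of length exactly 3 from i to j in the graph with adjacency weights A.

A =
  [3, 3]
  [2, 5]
A^⊗3 =
  [8, 8]
  [7, 8]

Each entry (A^⊗3)_ij equals the minimum over all length-3 walks i = v_0 → v_1 → … → v_3 = j of Σ_t A[v_t][v_{t+1}]. For example, for (i, j) = (0, 1) we minimise over 4 possible intermediate vertex sequences; the minimum is 8, attained along the walk 0 → 1 → 0 → 1.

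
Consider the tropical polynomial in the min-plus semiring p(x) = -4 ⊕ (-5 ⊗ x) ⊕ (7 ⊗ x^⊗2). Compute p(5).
p(5) = -4

A tropical monomial a ⊗ x^⊗i evaluates to a + i · x. Evaluating each term at x = 5:
  Term 0 contributes -4 + 0 · 5 = -4
  Term 1 contributes -5 + 1 · 5 = 0
  Term 2 contributes 7 + 2 · 5 = 17
p(5) = ⊕ of these = min[-4, 0, 17] = -4.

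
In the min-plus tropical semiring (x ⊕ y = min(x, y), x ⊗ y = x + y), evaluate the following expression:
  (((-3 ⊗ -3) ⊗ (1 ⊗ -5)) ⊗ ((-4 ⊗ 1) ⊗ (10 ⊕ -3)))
(((-3 ⊗ -3) ⊗ (1 ⊗ -5)) ⊗ ((-4 ⊗ 1) ⊗ (10 ⊕ -3))) = -16

Expand innermost to outermost. Recall ⊕ takes the minimum of its arguments and ⊗ takes their sum. Working out the expression (((-3 ⊗ -3) ⊗ (1 ⊗ -5)) ⊗ ((-4 ⊗ 1) ⊗ (10 ⊕ -3))) gives -16.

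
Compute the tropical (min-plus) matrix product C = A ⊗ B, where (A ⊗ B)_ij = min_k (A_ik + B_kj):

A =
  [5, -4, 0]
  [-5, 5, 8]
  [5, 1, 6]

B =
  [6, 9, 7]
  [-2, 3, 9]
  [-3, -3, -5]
A ⊗ B =
  [-6, -3, -5]
  [1, 4, 2]
  [-1, 3, 1]

Apply the min-plus product entry-by-entry:
  C[0][0] = min over k of (A[0][0] + B[0][0] = 5 + 6 = 11, A[0][1] + B[1][0] = -4 + -2 = -6, A[0][2] + B[2][0] = 0 + -3 = -3) = -6 (attained at k = 1)
  C[0][1] = min over k of (A[0][0] + B[0][1] = 5 + 9 = 14, A[0][1] + B[1][1] = -4 + 3 = -1, A[0][2] + B[2][1] = 0 + -3 = -3) = -3 (attained at k = 2)
  C[0][2] = min over k of (A[0][0] + B[0][2] = 5 + 7 = 12, A[0][1] + B[1][2] = -4 + 9 = 5, A[0][2] + B[2][2] = 0 + -5 = -5) = -5 (attained at k = 2)
  C[1][0] = min over k of (A[1][0] + B[0][0] = -5 + 6 = 1, A[1][1] + B[1][0] = 5 + -2 = 3, A[1][2] + B[2][0] = 8 + -3 = 5) = 1 (attained at k = 0)
  C[1][1] = min over k of (A[1][0] + B[0][1] = -5 + 9 = 4, A[1][1] + B[1][1] = 5 + 3 = 8, A[1][2] + B[2][1] = 8 + -3 = 5) = 4 (attained at k = 0)
  C[1][2] = min over k of (A[1][0] + B[0][2] = -5 + 7 = 2, A[1][1] + B[1][2] = 5 + 9 = 14, A[1][2] + B[2][2] = 8 + -5 = 3) = 2 (attained at k = 0)
  C[2][0] = min over k of (A[2][0] + B[0][0] = 5 + 6 = 11, A[2][1] + B[1][0] = 1 + -2 = -1, A[2][2] + B[2][0] = 6 + -3 = 3) = -1 (attained at k = 1)
  C[2][1] = min over k of (A[2][0] + B[0][1] = 5 + 9 = 14, A[2][1] + B[1][1] = 1 + 3 = 4, A[2][2] + B[2][1] = 6 + -3 = 3) = 3 (attained at k = 2)
  C[2][2] = min over k of (A[2][0] + B[0][2] = 5 + 7 = 12, A[2][1] + B[1][2] = 1 + 9 = 10, A[2][2] + B[2][2] = 6 + -5 = 1) = 1 (attained at k = 2)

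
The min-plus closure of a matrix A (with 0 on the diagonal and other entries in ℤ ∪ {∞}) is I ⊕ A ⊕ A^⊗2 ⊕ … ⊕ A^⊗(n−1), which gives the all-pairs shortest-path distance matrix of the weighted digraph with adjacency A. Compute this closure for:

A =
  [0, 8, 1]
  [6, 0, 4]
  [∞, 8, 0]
Closure =
  [0, 8, 1]
  [6, 0, 4]
  [14, 8, 0]

This is the Floyd-Warshall all-pairs shortest-path computation. For each intermediate vertex k = 0, 1, …, 2, update dist[i][j] ← min(dist[i][j], dist[i][k] + dist[k][j]). The final matrix gives, for each (i, j), the minimum total weight of any directed path from i to j (possibly empty when i = j).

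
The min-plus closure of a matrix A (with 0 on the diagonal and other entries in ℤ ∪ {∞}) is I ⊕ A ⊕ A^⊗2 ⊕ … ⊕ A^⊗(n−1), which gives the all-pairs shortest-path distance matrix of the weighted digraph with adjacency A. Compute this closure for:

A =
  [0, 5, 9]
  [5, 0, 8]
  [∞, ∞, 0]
Closure =
  [0, 5, 9]
  [5, 0, 8]
  [∞, ∞, 0]

This is the Floyd-Warshall all-pairs shortest-path computation. For each intermediate vertex k = 0, 1, …, 2, update dist[i][j] ← min(dist[i][j], dist[i][k] + dist[k][j]). The final matrix gives, for each (i, j), the minimum total weight of any directed path from i to j (possibly empty when i = j).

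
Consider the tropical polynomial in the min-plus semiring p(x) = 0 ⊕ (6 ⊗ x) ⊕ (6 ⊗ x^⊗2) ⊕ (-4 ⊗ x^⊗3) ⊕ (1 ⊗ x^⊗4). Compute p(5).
p(5) = 0

A tropical monomial a ⊗ x^⊗i evaluates to a + i · x. Evaluating each term at x = 5:
  Term 0 contributes 0 + 0 · 5 = 0
  Term 1 contributes 6 + 1 · 5 = 11
  Term 2 contributes 6 + 2 · 5 = 16
  Term 3 contributes -4 + 3 · 5 = 11
  Term 4 contributes 1 + 4 · 5 = 21
p(5) = ⊕ of these = min[0, 11, 16, 11, 21] = 0.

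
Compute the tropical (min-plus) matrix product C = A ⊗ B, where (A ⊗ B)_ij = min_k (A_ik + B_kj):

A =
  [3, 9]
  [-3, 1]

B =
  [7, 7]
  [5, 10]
A ⊗ B =
  [10, 10]
  [4, 4]

Apply the min-plus product entry-by-entry:
  C[0][0] = min over k of (A[0][0] + B[0][0] = 3 + 7 = 10, A[0][1] + B[1][0] = 9 + 5 = 14) = 10 (attained at k = 0)
  C[0][1] = min over k of (A[0][0] + B[0][1] = 3 + 7 = 10, A[0][1] + B[1][1] = 9 + 10 = 19) = 10 (attained at k = 0)
  C[1][0] = min over k of (A[1][0] + B[0][0] = -3 + 7 = 4, A[1][1] + B[1][0] = 1 + 5 = 6) = 4 (attained at k = 0)
  C[1][1] = min over k of (A[1][0] + B[0][1] = -3 + 7 = 4, A[1][1] + B[1][1] = 1 + 10 = 11) = 4 (attained at k = 0)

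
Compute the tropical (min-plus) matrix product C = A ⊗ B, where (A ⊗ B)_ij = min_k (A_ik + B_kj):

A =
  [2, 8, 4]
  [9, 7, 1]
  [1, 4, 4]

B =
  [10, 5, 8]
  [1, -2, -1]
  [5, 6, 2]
A ⊗ B =
  [9, 6, 6]
  [6, 5, 3]
  [5, 2, 3]

Apply the min-plus product entry-by-entry:
  C[0][0] = min over k of (A[0][0] + B[0][0] = 2 + 10 = 12, A[0][1] + B[1][0] = 8 + 1 = 9, A[0][2] + B[2][0] = 4 + 5 = 9) = 9 (attained at k = 1)
  C[0][1] = min over k of (A[0][0] + B[0][1] = 2 + 5 = 7, A[0][1] + B[1][1] = 8 + -2 = 6, A[0][2] + B[2][1] = 4 + 6 = 10) = 6 (attained at k = 1)
  C[0][2] = min over k of (A[0][0] + B[0][2] = 2 + 8 = 10, A[0][1] + B[1][2] = 8 + -1 = 7, A[0][2] + B[2][2] = 4 + 2 = 6) = 6 (attained at k = 2)
  C[1][0] = min over k of (A[1][0] + B[0][0] = 9 + 10 = 19, A[1][1] + B[1][0] = 7 + 1 = 8, A[1][2] + B[2][0] = 1 + 5 = 6) = 6 (attained at k = 2)
  C[1][1] = min over k of (A[1][0] + B[0][1] = 9 + 5 = 14, A[1][1] + B[1][1] = 7 + -2 = 5, A[1][2] + B[2][1] = 1 + 6 = 7) = 5 (attained at k = 1)
  C[1][2] = min over k of (A[1][0] + B[0][2] = 9 + 8 = 17, A[1][1] + B[1][2] = 7 + -1 = 6, A[1][2] + B[2][2] = 1 + 2 = 3) = 3 (attained at k = 2)
  C[2][0] = min over k of (A[2][0] + B[0][0] = 1 + 10 = 11, A[2][1] + B[1][0] = 4 + 1 = 5, A[2][2] + B[2][0] = 4 + 5 = 9) = 5 (attained at k = 1)
  C[2][1] = min over k of (A[2][0] + B[0][1] = 1 + 5 = 6, A[2][1] + B[1][1] = 4 + -2 = 2, A[2][2] + B[2][1] = 4 + 6 = 10) = 2 (attained at k = 1)
  C[2][2] = min over k of (A[2][0] + B[0][2] = 1 + 8 = 9, A[2][1] + B[1][2] = 4 + -1 = 3, A[2][2] + B[2][2] = 4 + 2 = 6) = 3 (attained at k = 1)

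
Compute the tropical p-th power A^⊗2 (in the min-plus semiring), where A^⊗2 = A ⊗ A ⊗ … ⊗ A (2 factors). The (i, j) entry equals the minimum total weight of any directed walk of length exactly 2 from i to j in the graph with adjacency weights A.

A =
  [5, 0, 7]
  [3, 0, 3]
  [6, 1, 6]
A^⊗2 =
  [3, 0, 3]
  [3, 0, 3]
  [4, 1, 4]

Each entry (A^⊗2)_ij equals the minimum over all length-2 walks i = v_0 → v_1 → … → v_2 = j of Σ_t A[v_t][v_{t+1}]. For example, for (i, j) = (0, 2) we minimise over 3 possible intermediate vertex sequences; the minimum is 3, attained along the walk 0 → 1 → 2.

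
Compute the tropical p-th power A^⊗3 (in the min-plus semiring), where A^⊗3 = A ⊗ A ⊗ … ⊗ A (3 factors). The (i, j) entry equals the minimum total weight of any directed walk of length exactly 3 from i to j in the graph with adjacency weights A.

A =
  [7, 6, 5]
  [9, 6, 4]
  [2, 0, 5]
A^⊗3 =
  [12, 10, 9]
  [11, 9, 8]
  [6, 4, 9]

Each entry (A^⊗3)_ij equals the minimum over all length-3 walks i = v_0 → v_1 → … → v_3 = j of Σ_t A[v_t][v_{t+1}]. For example, for (i, j) = (0, 2) we minimise over 9 possible intermediate vertex sequences; the minimum is 9, attained along the walk 0 → 2 → 1 → 2.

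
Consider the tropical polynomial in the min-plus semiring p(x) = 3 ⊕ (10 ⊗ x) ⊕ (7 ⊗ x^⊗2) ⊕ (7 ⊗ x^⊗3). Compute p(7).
p(7) = 3

A tropical monomial a ⊗ x^⊗i evaluates to a + i · x. Evaluating each term at x = 7:
  Term 0 contributes 3 + 0 · 7 = 3
  Term 1 contributes 10 + 1 · 7 = 17
  Term 2 contributes 7 + 2 · 7 = 21
  Term 3 contributes 7 + 3 · 7 = 28
p(7) = ⊕ of these = min[3, 17, 21, 28] = 3.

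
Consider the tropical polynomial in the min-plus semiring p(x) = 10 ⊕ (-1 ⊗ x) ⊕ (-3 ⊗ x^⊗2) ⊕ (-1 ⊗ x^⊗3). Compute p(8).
p(8) = 7

A tropical monomial a ⊗ x^⊗i evaluates to a + i · x. Evaluating each term at x = 8:
  Term 0 contributes 10 + 0 · 8 = 10
  Term 1 contributes -1 + 1 · 8 = 7
  Term 2 contributes -3 + 2 · 8 = 13
  Term 3 contributes -1 + 3 · 8 = 23
p(8) = ⊕ of these = min[10, 7, 13, 23] = 7.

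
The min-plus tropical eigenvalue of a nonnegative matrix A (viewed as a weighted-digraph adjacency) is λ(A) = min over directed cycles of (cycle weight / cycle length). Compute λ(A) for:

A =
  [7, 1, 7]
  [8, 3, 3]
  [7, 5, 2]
λ(A) = 2

Enumerate directed cycles and compute their means (weight / length). Sample:
  cycle 0 → 0: weight = 7, length = 1, mean = 7/1 ≈ 7.000
  cycle 1 → 1: weight = 3, length = 1, mean = 3/1 ≈ 3.000
  cycle 2 → 2: weight = 2, length = 1, mean = 2/1 ≈ 2.000
  cycle 0 → 1 → 0: weight = 9, length = 2, mean = 9/2 ≈ 4.500
  cycle 0 → 2 → 0: weight = 14, length = 2, mean = 14/2 ≈ 7.000
  cycle 1 → 0 → 1: weight = 9, length = 2, mean = 9/2 ≈ 4.500
Minimum mean = 2.000, attained e.g. along the cycle 2 → 2 with weight 2 and length 1. So λ(A) = 2/1 = 2.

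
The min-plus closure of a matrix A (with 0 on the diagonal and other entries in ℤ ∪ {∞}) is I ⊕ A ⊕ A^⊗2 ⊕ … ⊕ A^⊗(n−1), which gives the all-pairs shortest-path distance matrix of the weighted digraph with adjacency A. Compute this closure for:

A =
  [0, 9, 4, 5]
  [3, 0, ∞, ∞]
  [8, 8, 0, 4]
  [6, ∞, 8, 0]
Closure =
  [0, 9, 4, 5]
  [3, 0, 7, 8]
  [8, 8, 0, 4]
  [6, 15, 8, 0]

This is the Floyd-Warshall all-pairs shortest-path computation. For each intermediate vertex k = 0, 1, …, 3, update dist[i][j] ← min(dist[i][j], dist[i][k] + dist[k][j]). The final matrix gives, for each (i, j), the minimum total weight of any directed path from i to j (possibly empty when i = j).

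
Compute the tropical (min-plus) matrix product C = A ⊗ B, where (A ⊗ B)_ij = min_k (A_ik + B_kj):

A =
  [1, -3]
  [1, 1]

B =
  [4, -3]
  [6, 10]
A ⊗ B =
  [3, -2]
  [5, -2]

Apply the min-plus product entry-by-entry:
  C[0][0] = min over k of (A[0][0] + B[0][0] = 1 + 4 = 5, A[0][1] + B[1][0] = -3 + 6 = 3) = 3 (attained at k = 1)
  C[0][1] = min over k of (A[0][0] + B[0][1] = 1 + -3 = -2, A[0][1] + B[1][1] = -3 + 10 = 7) = -2 (attained at k = 0)
  C[1][0] = min over k of (A[1][0] + B[0][0] = 1 + 4 = 5, A[1][1] + B[1][0] = 1 + 6 = 7) = 5 (attained at k = 0)
  C[1][1] = min over k of (A[1][0] + B[0][1] = 1 + -3 = -2, A[1][1] + B[1][1] = 1 + 10 = 11) = -2 (attained at k = 0)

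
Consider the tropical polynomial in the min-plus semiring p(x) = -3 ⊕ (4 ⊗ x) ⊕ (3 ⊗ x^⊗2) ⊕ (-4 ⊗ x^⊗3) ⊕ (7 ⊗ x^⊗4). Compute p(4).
p(4) = -3

A tropical monomial a ⊗ x^⊗i evaluates to a + i · x. Evaluating each term at x = 4:
  Term 0 contributes -3 + 0 · 4 = -3
  Term 1 contributes 4 + 1 · 4 = 8
  Term 2 contributes 3 + 2 · 4 = 11
  Term 3 contributes -4 + 3 · 4 = 8
  Term 4 contributes 7 + 4 · 4 = 23
p(4) = ⊕ of these = min[-3, 8, 11, 8, 23] = -3.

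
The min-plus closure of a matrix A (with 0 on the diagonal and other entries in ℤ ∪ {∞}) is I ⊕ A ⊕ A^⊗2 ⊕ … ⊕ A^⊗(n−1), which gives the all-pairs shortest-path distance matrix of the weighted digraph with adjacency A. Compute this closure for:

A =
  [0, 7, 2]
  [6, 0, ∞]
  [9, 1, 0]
Closure =
  [0, 3, 2]
  [6, 0, 8]
  [7, 1, 0]

This is the Floyd-Warshall all-pairs shortest-path computation. For each intermediate vertex k = 0, 1, …, 2, update dist[i][j] ← min(dist[i][j], dist[i][k] + dist[k][j]). The final matrix gives, for each (i, j), the minimum total weight of any directed path from i to j (possibly empty when i = j).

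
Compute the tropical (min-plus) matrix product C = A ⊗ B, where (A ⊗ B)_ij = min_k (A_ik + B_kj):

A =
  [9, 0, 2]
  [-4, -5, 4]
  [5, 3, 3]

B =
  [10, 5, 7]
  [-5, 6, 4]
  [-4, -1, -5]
A ⊗ B =
  [-5, 1, -3]
  [-10, 1, -1]
  [-2, 2, -2]

Apply the min-plus product entry-by-entry:
  C[0][0] = min over k of (A[0][0] + B[0][0] = 9 + 10 = 19, A[0][1] + B[1][0] = 0 + -5 = -5, A[0][2] + B[2][0] = 2 + -4 = -2) = -5 (attained at k = 1)
  C[0][1] = min over k of (A[0][0] + B[0][1] = 9 + 5 = 14, A[0][1] + B[1][1] = 0 + 6 = 6, A[0][2] + B[2][1] = 2 + -1 = 1) = 1 (attained at k = 2)
  C[0][2] = min over k of (A[0][0] + B[0][2] = 9 + 7 = 16, A[0][1] + B[1][2] = 0 + 4 = 4, A[0][2] + B[2][2] = 2 + -5 = -3) = -3 (attained at k = 2)
  C[1][0] = min over k of (A[1][0] + B[0][0] = -4 + 10 = 6, A[1][1] + B[1][0] = -5 + -5 = -10, A[1][2] + B[2][0] = 4 + -4 = 0) = -10 (attained at k = 1)
  C[1][1] = min over k of (A[1][0] + B[0][1] = -4 + 5 = 1, A[1][1] + B[1][1] = -5 + 6 = 1, A[1][2] + B[2][1] = 4 + -1 = 3) = 1 (attained at k = 0)
  C[1][2] = min over k of (A[1][0] + B[0][2] = -4 + 7 = 3, A[1][1] + B[1][2] = -5 + 4 = -1, A[1][2] + B[2][2] = 4 + -5 = -1) = -1 (attained at k = 1)
  C[2][0] = min over k of (A[2][0] + B[0][0] = 5 + 10 = 15, A[2][1] + B[1][0] = 3 + -5 = -2, A[2][2] + B[2][0] = 3 + -4 = -1) = -2 (attained at k = 1)
  C[2][1] = min over k of (A[2][0] + B[0][1] = 5 + 5 = 10, A[2][1] + B[1][1] = 3 + 6 = 9, A[2][2] + B[2][1] = 3 + -1 = 2) = 2 (attained at k = 2)
  C[2][2] = min over k of (A[2][0] + B[0][2] = 5 + 7 = 12, A[2][1] + B[1][2] = 3 + 4 = 7, A[2][2] + B[2][2] = 3 + -5 = -2) = -2 (attained at k = 2)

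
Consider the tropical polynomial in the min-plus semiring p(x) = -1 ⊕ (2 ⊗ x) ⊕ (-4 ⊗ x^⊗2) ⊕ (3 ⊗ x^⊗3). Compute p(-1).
p(-1) = -6

A tropical monomial a ⊗ x^⊗i evaluates to a + i · x. Evaluating each term at x = -1:
  Term 0 contributes -1 + 0 · -1 = -1
  Term 1 contributes 2 + 1 · -1 = 1
  Term 2 contributes -4 + 2 · -1 = -6
  Term 3 contributes 3 + 3 · -1 = 0
p(-1) = ⊕ of these = min[-1, 1, -6, 0] = -6.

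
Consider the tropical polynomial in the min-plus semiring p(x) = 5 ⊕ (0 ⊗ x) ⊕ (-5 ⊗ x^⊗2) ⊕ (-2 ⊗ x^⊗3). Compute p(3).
p(3) = 1

A tropical monomial a ⊗ x^⊗i evaluates to a + i · x. Evaluating each term at x = 3:
  Term 0 contributes 5 + 0 · 3 = 5
  Term 1 contributes 0 + 1 · 3 = 3
  Term 2 contributes -5 + 2 · 3 = 1
  Term 3 contributes -2 + 3 · 3 = 7
p(3) = ⊕ of these = min[5, 3, 1, 7] = 1.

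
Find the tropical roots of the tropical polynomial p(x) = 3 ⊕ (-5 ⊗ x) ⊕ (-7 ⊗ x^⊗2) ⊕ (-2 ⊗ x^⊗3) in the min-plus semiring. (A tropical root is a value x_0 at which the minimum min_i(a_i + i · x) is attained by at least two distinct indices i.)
Roots: {-5, 2, 8}

Each tropical root is a break point of the lower envelope of the lines y = a_i + i · x (there are 4 lines, with slopes 0, 1, ..., 3). Only the lines that attain the minimum somewhere contribute to roots; other lines are dominated. Here the surviving (envelope) indices are i = 3, i = 2, i = 1, i = 0.
Intersections between consecutive envelope lines give the roots: for adjacent envelope indices i < j the intersection is x = (a_i − a_j) / (j − i). Reading off the sorted break points: {-5, 2, 8}.
Verification: at each break x_0, at least two indices attain the minimum of min_i(a_i + i · x_0).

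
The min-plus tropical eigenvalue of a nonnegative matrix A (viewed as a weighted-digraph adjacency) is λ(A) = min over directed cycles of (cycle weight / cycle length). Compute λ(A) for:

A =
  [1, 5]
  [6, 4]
λ(A) = 1

Enumerate directed cycles and compute their means (weight / length). Sample:
  cycle 0 → 0: weight = 1, length = 1, mean = 1/1 ≈ 1.000
  cycle 1 → 1: weight = 4, length = 1, mean = 4/1 ≈ 4.000
  cycle 0 → 1 → 0: weight = 11, length = 2, mean = 11/2 ≈ 5.500
  cycle 1 → 0 → 1: weight = 11, length = 2, mean = 11/2 ≈ 5.500
Minimum mean = 1.000, attained e.g. along the cycle 0 → 0 with weight 1 and length 1. So λ(A) = 1/1 = 1.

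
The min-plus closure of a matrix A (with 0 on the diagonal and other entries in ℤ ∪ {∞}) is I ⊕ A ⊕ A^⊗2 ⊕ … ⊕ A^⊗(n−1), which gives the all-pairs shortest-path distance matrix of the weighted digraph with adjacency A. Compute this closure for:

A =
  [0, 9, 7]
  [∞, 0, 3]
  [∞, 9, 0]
Closure =
  [0, 9, 7]
  [∞, 0, 3]
  [∞, 9, 0]

This is the Floyd-Warshall all-pairs shortest-path computation. For each intermediate vertex k = 0, 1, …, 2, update dist[i][j] ← min(dist[i][j], dist[i][k] + dist[k][j]). The final matrix gives, for each (i, j), the minimum total weight of any directed path from i to j (possibly empty when i = j).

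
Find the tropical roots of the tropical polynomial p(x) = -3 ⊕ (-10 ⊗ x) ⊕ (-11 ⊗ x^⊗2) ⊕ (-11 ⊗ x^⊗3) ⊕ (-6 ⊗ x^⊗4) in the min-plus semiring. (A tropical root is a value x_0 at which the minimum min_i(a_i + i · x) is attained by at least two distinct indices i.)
Roots: {-5, 0, 1, 7}

Each tropical root is a break point of the lower envelope of the lines y = a_i + i · x (there are 5 lines, with slopes 0, 1, ..., 4). Only the lines that attain the minimum somewhere contribute to roots; other lines are dominated. Here the surviving (envelope) indices are i = 4, i = 3, i = 2, i = 1, i = 0.
Intersections between consecutive envelope lines give the roots: for adjacent envelope indices i < j the intersection is x = (a_i − a_j) / (j − i). Reading off the sorted break points: {-5, 0, 1, 7}.
Verification: at each break x_0, at least two indices attain the minimum of min_i(a_i + i · x_0).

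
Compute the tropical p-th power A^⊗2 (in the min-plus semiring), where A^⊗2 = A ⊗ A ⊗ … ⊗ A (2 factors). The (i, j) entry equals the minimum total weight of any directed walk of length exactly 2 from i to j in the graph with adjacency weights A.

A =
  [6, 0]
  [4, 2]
A^⊗2 =
  [4, 2]
  [6, 4]

Each entry (A^⊗2)_ij equals the minimum over all length-2 walks i = v_0 → v_1 → … → v_2 = j of Σ_t A[v_t][v_{t+1}]. For example, for (i, j) = (0, 1) we minimise over 2 possible intermediate vertex sequences; the minimum is 2, attained along the walk 0 → 1 → 1.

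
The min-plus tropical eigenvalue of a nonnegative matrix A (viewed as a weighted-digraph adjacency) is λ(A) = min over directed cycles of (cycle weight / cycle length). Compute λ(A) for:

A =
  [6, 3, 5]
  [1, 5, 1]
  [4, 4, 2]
λ(A) = 2

Enumerate directed cycles and compute their means (weight / length). Sample:
  cycle 0 → 0: weight = 6, length = 1, mean = 6/1 ≈ 6.000
  cycle 1 → 1: weight = 5, length = 1, mean = 5/1 ≈ 5.000
  cycle 2 → 2: weight = 2, length = 1, mean = 2/1 ≈ 2.000
  cycle 0 → 1 → 0: weight = 4, length = 2, mean = 4/2 ≈ 2.000
  cycle 0 → 2 → 0: weight = 9, length = 2, mean = 9/2 ≈ 4.500
  cycle 1 → 0 → 1: weight = 4, length = 2, mean = 4/2 ≈ 2.000
Minimum mean = 2.000, attained e.g. along the cycle 2 → 2 with weight 2 and length 1. So λ(A) = 2/1 = 2.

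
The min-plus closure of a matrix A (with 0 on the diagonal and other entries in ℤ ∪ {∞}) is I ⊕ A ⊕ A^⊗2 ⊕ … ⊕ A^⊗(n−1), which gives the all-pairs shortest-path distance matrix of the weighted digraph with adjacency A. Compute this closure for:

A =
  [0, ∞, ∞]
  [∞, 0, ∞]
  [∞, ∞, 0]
Closure =
  [0, ∞, ∞]
  [∞, 0, ∞]
  [∞, ∞, 0]

This is the Floyd-Warshall all-pairs shortest-path computation. For each intermediate vertex k = 0, 1, …, 2, update dist[i][j] ← min(dist[i][j], dist[i][k] + dist[k][j]). The final matrix gives, for each (i, j), the minimum total weight of any directed path from i to j (possibly empty when i = j).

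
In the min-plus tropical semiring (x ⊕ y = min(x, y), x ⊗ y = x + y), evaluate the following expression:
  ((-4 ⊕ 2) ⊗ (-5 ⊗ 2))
((-4 ⊕ 2) ⊗ (-5 ⊗ 2)) = -7

Expand innermost to outermost. Recall ⊕ takes the minimum of its arguments and ⊗ takes their sum. Working out the expression ((-4 ⊕ 2) ⊗ (-5 ⊗ 2)) gives -7.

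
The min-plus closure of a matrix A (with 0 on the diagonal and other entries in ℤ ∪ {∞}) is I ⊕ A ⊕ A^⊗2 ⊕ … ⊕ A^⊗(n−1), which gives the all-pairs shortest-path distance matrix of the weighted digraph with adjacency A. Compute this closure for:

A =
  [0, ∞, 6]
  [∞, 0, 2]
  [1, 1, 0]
Closure =
  [0, 7, 6]
  [3, 0, 2]
  [1, 1, 0]

This is the Floyd-Warshall all-pairs shortest-path computation. For each intermediate vertex k = 0, 1, …, 2, update dist[i][j] ← min(dist[i][j], dist[i][k] + dist[k][j]). The final matrix gives, for each (i, j), the minimum total weight of any directed path from i to j (possibly empty when i = j).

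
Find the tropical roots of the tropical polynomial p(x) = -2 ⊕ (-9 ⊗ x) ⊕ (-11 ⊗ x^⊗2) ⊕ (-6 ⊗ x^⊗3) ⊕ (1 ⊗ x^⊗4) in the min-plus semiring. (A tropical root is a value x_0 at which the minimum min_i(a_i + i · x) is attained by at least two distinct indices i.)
Roots: {-7, -5, 2, 7}

Each tropical root is a break point of the lower envelope of the lines y = a_i + i · x (there are 5 lines, with slopes 0, 1, ..., 4). Only the lines that attain the minimum somewhere contribute to roots; other lines are dominated. Here the surviving (envelope) indices are i = 4, i = 3, i = 2, i = 1, i = 0.
Intersections between consecutive envelope lines give the roots: for adjacent envelope indices i < j the intersection is x = (a_i − a_j) / (j − i). Reading off the sorted break points: {-7, -5, 2, 7}.
Verification: at each break x_0, at least two indices attain the minimum of min_i(a_i + i · x_0).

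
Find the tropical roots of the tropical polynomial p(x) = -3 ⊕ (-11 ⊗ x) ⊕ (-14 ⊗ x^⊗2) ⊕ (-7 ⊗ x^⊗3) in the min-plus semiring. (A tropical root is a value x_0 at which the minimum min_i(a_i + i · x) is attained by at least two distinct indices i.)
Roots: {-7, 3, 8}

Each tropical root is a break point of the lower envelope of the lines y = a_i + i · x (there are 4 lines, with slopes 0, 1, ..., 3). Only the lines that attain the minimum somewhere contribute to roots; other lines are dominated. Here the surviving (envelope) indices are i = 3, i = 2, i = 1, i = 0.
Intersections between consecutive envelope lines give the roots: for adjacent envelope indices i < j the intersection is x = (a_i − a_j) / (j − i). Reading off the sorted break points: {-7, 3, 8}.
Verification: at each break x_0, at least two indices attain the minimum of min_i(a_i + i · x_0).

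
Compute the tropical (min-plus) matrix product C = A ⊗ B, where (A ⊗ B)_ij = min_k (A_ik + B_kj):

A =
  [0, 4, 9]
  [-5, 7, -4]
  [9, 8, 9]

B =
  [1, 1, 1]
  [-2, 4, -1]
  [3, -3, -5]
A ⊗ B =
  [1, 1, 1]
  [-4, -7, -9]
  [6, 6, 4]

Apply the min-plus product entry-by-entry:
  C[0][0] = min over k of (A[0][0] + B[0][0] = 0 + 1 = 1, A[0][1] + B[1][0] = 4 + -2 = 2, A[0][2] + B[2][0] = 9 + 3 = 12) = 1 (attained at k = 0)
  C[0][1] = min over k of (A[0][0] + B[0][1] = 0 + 1 = 1, A[0][1] + B[1][1] = 4 + 4 = 8, A[0][2] + B[2][1] = 9 + -3 = 6) = 1 (attained at k = 0)
  C[0][2] = min over k of (A[0][0] + B[0][2] = 0 + 1 = 1, A[0][1] + B[1][2] = 4 + -1 = 3, A[0][2] + B[2][2] = 9 + -5 = 4) = 1 (attained at k = 0)
  C[1][0] = min over k of (A[1][0] + B[0][0] = -5 + 1 = -4, A[1][1] + B[1][0] = 7 + -2 = 5, A[1][2] + B[2][0] = -4 + 3 = -1) = -4 (attained at k = 0)
  C[1][1] = min over k of (A[1][0] + B[0][1] = -5 + 1 = -4, A[1][1] + B[1][1] = 7 + 4 = 11, A[1][2] + B[2][1] = -4 + -3 = -7) = -7 (attained at k = 2)
  C[1][2] = min over k of (A[1][0] + B[0][2] = -5 + 1 = -4, A[1][1] + B[1][2] = 7 + -1 = 6, A[1][2] + B[2][2] = -4 + -5 = -9) = -9 (attained at k = 2)
  C[2][0] = min over k of (A[2][0] + B[0][0] = 9 + 1 = 10, A[2][1] + B[1][0] = 8 + -2 = 6, A[2][2] + B[2][0] = 9 + 3 = 12) = 6 (attained at k = 1)
  C[2][1] = min over k of (A[2][0] + B[0][1] = 9 + 1 = 10, A[2][1] + B[1][1] = 8 + 4 = 12, A[2][2] + B[2][1] = 9 + -3 = 6) = 6 (attained at k = 2)
  C[2][2] = min over k of (A[2][0] + B[0][2] = 9 + 1 = 10, A[2][1] + B[1][2] = 8 + -1 = 7, A[2][2] + B[2][2] = 9 + -5 = 4) = 4 (attained at k = 2)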